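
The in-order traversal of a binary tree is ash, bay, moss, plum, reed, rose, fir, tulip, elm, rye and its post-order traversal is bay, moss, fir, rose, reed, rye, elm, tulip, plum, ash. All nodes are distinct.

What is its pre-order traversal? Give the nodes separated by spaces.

ash plum moss bay tulip reed rose fir elm rye

The last element of post-order is the root; it splits in-order into left and right subtrees.
Root ash: left subtree has 0 nodes { }, right has 9 {bay, moss, plum, reed, rose, fir, tulip, elm, rye}.
  Root plum: left subtree has 2 nodes {bay, moss}, right has 6 {reed, rose, fir, tulip, elm, rye}.
    Root moss: left subtree has 1 node {bay}, right has 0 { }.
    Root tulip: left subtree has 3 nodes {reed, rose, fir}, right has 2 {elm, rye}.
      Root reed: left subtree has 0 nodes { }, right has 2 {rose, fir}.
        Root rose: left subtree has 0 nodes { }, right has 1 {fir}.
      Root elm: left subtree has 0 nodes { }, right has 1 {rye}.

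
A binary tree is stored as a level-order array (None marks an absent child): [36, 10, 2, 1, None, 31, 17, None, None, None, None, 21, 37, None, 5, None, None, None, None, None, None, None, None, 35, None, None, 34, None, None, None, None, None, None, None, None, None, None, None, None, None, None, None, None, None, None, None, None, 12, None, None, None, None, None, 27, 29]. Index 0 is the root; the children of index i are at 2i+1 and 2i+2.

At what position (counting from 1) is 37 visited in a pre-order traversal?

9

Pre-order visits the node, then its left subtree, then its right subtree.
Visit 36.
At 36: go left to 10.
  Visit 10.
  At 10: go left to 1.
    1 is a leaf — visit 1.
  At 10: no right child.
At 36: go right to 2.
  Visit 2.
  At 2: go left to 31.
    Visit 31.
    At 31: go left to 21.
      Visit 21.
      At 21: go left to 35.
        Visit 35.
        At 35: go left to 12.
          12 is a leaf — visit 12.
        At 35: no right child.
      At 21: no right child.
    At 31: go right to 37.
      Visit 37.
      At 37: no left child.
      At 37: go right to 34.
        Visit 34.
        At 34: go left to 27.
          27 is a leaf — visit 27.
        At 34: go right to 29.
          29 is a leaf — visit 29.
  At 2: go right to 17.
    Visit 17.
    At 17: no left child.
    At 17: go right to 5.
      5 is a leaf — visit 5.
Full pre-order sequence: 36, 10, 1, 2, 31, 21, 35, 12, 37, 34, 27, 29, 17, 5.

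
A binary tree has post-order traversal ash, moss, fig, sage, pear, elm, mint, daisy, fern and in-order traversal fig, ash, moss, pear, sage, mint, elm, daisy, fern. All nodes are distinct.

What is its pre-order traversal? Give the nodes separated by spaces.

The last element of post-order is the root; it splits in-order into left and right subtrees.
Root fern: left subtree has 8 nodes {fig, ash, moss, pear, sage, mint, elm, daisy}, right has 0 { }.
  Root daisy: left subtree has 7 nodes {fig, ash, moss, pear, sage, mint, elm}, right has 0 { }.
    Root mint: left subtree has 5 nodes {fig, ash, moss, pear, sage}, right has 1 {elm}.
      Root pear: left subtree has 3 nodes {fig, ash, moss}, right has 1 {sage}.
        Root fig: left subtree has 0 nodes { }, right has 2 {ash, moss}.
          Root moss: left subtree has 1 node {ash}, right has 0 { }.

fern daisy mint pear fig moss ash sage elm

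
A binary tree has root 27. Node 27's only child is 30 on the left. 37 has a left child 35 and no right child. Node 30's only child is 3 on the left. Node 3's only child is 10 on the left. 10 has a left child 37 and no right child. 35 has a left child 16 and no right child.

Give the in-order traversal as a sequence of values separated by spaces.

In-order visits the left subtree, then the node, then the right subtree.
At 27: go left to 30.
  At 30: go left to 3.
    At 3: go left to 10.
      At 10: go left to 37.
        At 37: go left to 35.
          At 35: go left to 16.
            16 is a leaf — visit 16.
          Visit 35.
          At 35: no right child.
        Visit 37.
        At 37: no right child.
      Visit 10.
      At 10: no right child.
    Visit 3.
    At 3: no right child.
  Visit 30.
  At 30: no right child.
Visit 27.
At 27: no right child.

16 35 37 10 3 30 27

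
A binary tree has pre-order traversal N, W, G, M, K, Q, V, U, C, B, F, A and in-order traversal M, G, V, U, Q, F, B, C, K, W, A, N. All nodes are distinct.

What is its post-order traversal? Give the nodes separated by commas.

The first element of pre-order is the root; it splits in-order into left and right subtrees.
Root N: left subtree has 11 nodes {M, G, V, U, Q, F, B, C, K, W, A}, right has 0 { }.
  Root W: left subtree has 9 nodes {M, G, V, U, Q, F, B, C, K}, right has 1 {A}.
    Root G: left subtree has 1 node {M}, right has 7 {V, U, Q, F, B, C, K}.
      Root K: left subtree has 6 nodes {V, U, Q, F, B, C}, right has 0 { }.
        Root Q: left subtree has 2 nodes {V, U}, right has 3 {F, B, C}.
          Root V: left subtree has 0 nodes { }, right has 1 {U}.
          Root C: left subtree has 2 nodes {F, B}, right has 0 { }.
            Root B: left subtree has 1 node {F}, right has 0 { }.

M, U, V, F, B, C, Q, K, G, A, W, N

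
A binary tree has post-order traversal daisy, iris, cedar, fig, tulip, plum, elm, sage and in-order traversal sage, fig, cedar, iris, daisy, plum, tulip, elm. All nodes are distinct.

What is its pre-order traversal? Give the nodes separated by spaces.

sage elm plum fig cedar iris daisy tulip

The last element of post-order is the root; it splits in-order into left and right subtrees.
Root sage: left subtree has 0 nodes { }, right has 7 {fig, cedar, iris, daisy, plum, tulip, elm}.
  Root elm: left subtree has 6 nodes {fig, cedar, iris, daisy, plum, tulip}, right has 0 { }.
    Root plum: left subtree has 4 nodes {fig, cedar, iris, daisy}, right has 1 {tulip}.
      Root fig: left subtree has 0 nodes { }, right has 3 {cedar, iris, daisy}.
        Root cedar: left subtree has 0 nodes { }, right has 2 {iris, daisy}.
          Root iris: left subtree has 0 nodes { }, right has 1 {daisy}.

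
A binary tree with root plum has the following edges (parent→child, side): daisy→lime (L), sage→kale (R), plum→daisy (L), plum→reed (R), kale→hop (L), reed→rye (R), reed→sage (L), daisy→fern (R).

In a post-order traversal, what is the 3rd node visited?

daisy

Post-order visits the left subtree, then the right subtree, then the node.
At plum: go left to daisy.
  At daisy: go left to lime.
    lime is a leaf — visit lime.
  At daisy: go right to fern.
    fern is a leaf — visit fern.
  Visit daisy.
At plum: go right to reed.
  At reed: go left to sage.
    At sage: no left child.
    At sage: go right to kale.
      At kale: go left to hop.
        hop is a leaf — visit hop.
      At kale: no right child.
      Visit kale.
    Visit sage.
  At reed: go right to rye.
    rye is a leaf — visit rye.
  Visit reed.
Visit plum.
Full post-order sequence: lime, fern, daisy, hop, kale, sage, rye, reed, plum.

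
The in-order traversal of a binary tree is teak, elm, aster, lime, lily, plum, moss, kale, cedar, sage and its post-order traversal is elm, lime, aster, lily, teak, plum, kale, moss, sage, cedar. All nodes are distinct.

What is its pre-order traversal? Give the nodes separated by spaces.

cedar moss plum teak lily aster elm lime kale sage

The last element of post-order is the root; it splits in-order into left and right subtrees.
Root cedar: left subtree has 8 nodes {teak, elm, aster, lime, lily, plum, moss, kale}, right has 1 {sage}.
  Root moss: left subtree has 6 nodes {teak, elm, aster, lime, lily, plum}, right has 1 {kale}.
    Root plum: left subtree has 5 nodes {teak, elm, aster, lime, lily}, right has 0 { }.
      Root teak: left subtree has 0 nodes { }, right has 4 {elm, aster, lime, lily}.
        Root lily: left subtree has 3 nodes {elm, aster, lime}, right has 0 { }.
          Root aster: left subtree has 1 node {elm}, right has 1 {lime}.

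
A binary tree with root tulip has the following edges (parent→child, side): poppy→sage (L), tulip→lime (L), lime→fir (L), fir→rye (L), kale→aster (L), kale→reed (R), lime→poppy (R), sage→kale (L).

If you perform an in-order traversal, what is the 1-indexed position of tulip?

In-order visits the left subtree, then the node, then the right subtree.
At tulip: go left to lime.
  At lime: go left to fir.
    At fir: go left to rye.
      rye is a leaf — visit rye.
    Visit fir.
    At fir: no right child.
  Visit lime.
  At lime: go right to poppy.
    At poppy: go left to sage.
      At sage: go left to kale.
        At kale: go left to aster.
          aster is a leaf — visit aster.
        Visit kale.
        At kale: go right to reed.
          reed is a leaf — visit reed.
      Visit sage.
      At sage: no right child.
    Visit poppy.
    At poppy: no right child.
Visit tulip.
At tulip: no right child.
Full in-order sequence: rye, fir, lime, aster, kale, reed, sage, poppy, tulip.

9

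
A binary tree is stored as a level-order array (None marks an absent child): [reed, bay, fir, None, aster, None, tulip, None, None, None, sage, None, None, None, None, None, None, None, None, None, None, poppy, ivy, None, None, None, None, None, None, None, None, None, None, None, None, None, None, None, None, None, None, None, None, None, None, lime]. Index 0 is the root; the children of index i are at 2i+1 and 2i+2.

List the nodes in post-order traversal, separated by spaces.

Post-order visits the left subtree, then the right subtree, then the node.
At reed: go left to bay.
  At bay: no left child.
  At bay: go right to aster.
    At aster: no left child.
    At aster: go right to sage.
      At sage: go left to poppy.
        poppy is a leaf — visit poppy.
      At sage: go right to ivy.
        At ivy: go left to lime.
          lime is a leaf — visit lime.
        At ivy: no right child.
        Visit ivy.
      Visit sage.
    Visit aster.
  Visit bay.
At reed: go right to fir.
  At fir: no left child.
  At fir: go right to tulip.
    tulip is a leaf — visit tulip.
  Visit fir.
Visit reed.

poppy lime ivy sage aster bay tulip fir reed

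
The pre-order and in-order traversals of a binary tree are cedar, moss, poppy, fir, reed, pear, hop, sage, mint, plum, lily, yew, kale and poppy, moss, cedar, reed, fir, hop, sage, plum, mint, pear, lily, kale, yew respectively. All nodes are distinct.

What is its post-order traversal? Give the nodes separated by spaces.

The first element of pre-order is the root; it splits in-order into left and right subtrees.
Root cedar: left subtree has 2 nodes {poppy, moss}, right has 10 {reed, fir, hop, sage, plum, mint, pear, lily, kale, yew}.
  Root moss: left subtree has 1 node {poppy}, right has 0 { }.
  Root fir: left subtree has 1 node {reed}, right has 8 {hop, sage, plum, mint, pear, lily, kale, yew}.
    Root pear: left subtree has 4 nodes {hop, sage, plum, mint}, right has 3 {lily, kale, yew}.
      Root hop: left subtree has 0 nodes { }, right has 3 {sage, plum, mint}.
        Root sage: left subtree has 0 nodes { }, right has 2 {plum, mint}.
          Root mint: left subtree has 1 node {plum}, right has 0 { }.
      Root lily: left subtree has 0 nodes { }, right has 2 {kale, yew}.
        Root yew: left subtree has 1 node {kale}, right has 0 { }.

poppy moss reed plum mint sage hop kale yew lily pear fir cedar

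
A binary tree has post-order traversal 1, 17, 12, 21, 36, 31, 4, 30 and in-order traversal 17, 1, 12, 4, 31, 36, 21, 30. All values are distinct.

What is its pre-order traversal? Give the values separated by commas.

30, 4, 12, 17, 1, 31, 36, 21

The last element of post-order is the root; it splits in-order into left and right subtrees.
Root 30: left subtree has 7 nodes {17, 1, 12, 4, 31, 36, 21}, right has 0 { }.
  Root 4: left subtree has 3 nodes {17, 1, 12}, right has 3 {31, 36, 21}.
    Root 12: left subtree has 2 nodes {17, 1}, right has 0 { }.
      Root 17: left subtree has 0 nodes { }, right has 1 {1}.
    Root 31: left subtree has 0 nodes { }, right has 2 {36, 21}.
      Root 36: left subtree has 0 nodes { }, right has 1 {21}.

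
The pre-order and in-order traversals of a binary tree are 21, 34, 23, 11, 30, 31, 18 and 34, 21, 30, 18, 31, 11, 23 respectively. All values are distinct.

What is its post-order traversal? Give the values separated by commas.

The first element of pre-order is the root; it splits in-order into left and right subtrees.
Root 21: left subtree has 1 node {34}, right has 5 {30, 18, 31, 11, 23}.
  Root 23: left subtree has 4 nodes {30, 18, 31, 11}, right has 0 { }.
    Root 11: left subtree has 3 nodes {30, 18, 31}, right has 0 { }.
      Root 30: left subtree has 0 nodes { }, right has 2 {18, 31}.
        Root 31: left subtree has 1 node {18}, right has 0 { }.

34, 18, 31, 30, 11, 23, 21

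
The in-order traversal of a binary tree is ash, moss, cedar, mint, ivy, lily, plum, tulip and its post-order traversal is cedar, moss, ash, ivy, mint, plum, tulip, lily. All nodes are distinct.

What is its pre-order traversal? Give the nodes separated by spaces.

The last element of post-order is the root; it splits in-order into left and right subtrees.
Root lily: left subtree has 5 nodes {ash, moss, cedar, mint, ivy}, right has 2 {plum, tulip}.
  Root mint: left subtree has 3 nodes {ash, moss, cedar}, right has 1 {ivy}.
    Root ash: left subtree has 0 nodes { }, right has 2 {moss, cedar}.
      Root moss: left subtree has 0 nodes { }, right has 1 {cedar}.
  Root tulip: left subtree has 1 node {plum}, right has 0 { }.

lily mint ash moss cedar ivy tulip plum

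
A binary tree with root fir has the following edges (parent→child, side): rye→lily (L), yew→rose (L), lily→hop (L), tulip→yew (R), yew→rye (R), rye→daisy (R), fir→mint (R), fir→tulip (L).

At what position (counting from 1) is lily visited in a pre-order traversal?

Pre-order visits the node, then its left subtree, then its right subtree.
Visit fir.
At fir: go left to tulip.
  Visit tulip.
  At tulip: no left child.
  At tulip: go right to yew.
    Visit yew.
    At yew: go left to rose.
      rose is a leaf — visit rose.
    At yew: go right to rye.
      Visit rye.
      At rye: go left to lily.
        Visit lily.
        At lily: go left to hop.
          hop is a leaf — visit hop.
        At lily: no right child.
      At rye: go right to daisy.
        daisy is a leaf — visit daisy.
At fir: go right to mint.
  mint is a leaf — visit mint.
Full pre-order sequence: fir, tulip, yew, rose, rye, lily, hop, daisy, mint.

6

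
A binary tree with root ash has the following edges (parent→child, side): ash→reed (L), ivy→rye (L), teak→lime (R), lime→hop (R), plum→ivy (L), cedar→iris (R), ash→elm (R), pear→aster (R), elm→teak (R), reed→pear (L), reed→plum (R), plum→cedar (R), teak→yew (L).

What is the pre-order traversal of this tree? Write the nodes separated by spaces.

ash reed pear aster plum ivy rye cedar iris elm teak yew lime hop

Pre-order visits the node, then its left subtree, then its right subtree.
Visit ash.
At ash: go left to reed.
  Visit reed.
  At reed: go left to pear.
    Visit pear.
    At pear: no left child.
    At pear: go right to aster.
      aster is a leaf — visit aster.
  At reed: go right to plum.
    Visit plum.
    At plum: go left to ivy.
      Visit ivy.
      At ivy: go left to rye.
        rye is a leaf — visit rye.
      At ivy: no right child.
    At plum: go right to cedar.
      Visit cedar.
      At cedar: no left child.
      At cedar: go right to iris.
        iris is a leaf — visit iris.
At ash: go right to elm.
  Visit elm.
  At elm: no left child.
  At elm: go right to teak.
    Visit teak.
    At teak: go left to yew.
      yew is a leaf — visit yew.
    At teak: go right to lime.
      Visit lime.
      At lime: no left child.
      At lime: go right to hop.
        hop is a leaf — visit hop.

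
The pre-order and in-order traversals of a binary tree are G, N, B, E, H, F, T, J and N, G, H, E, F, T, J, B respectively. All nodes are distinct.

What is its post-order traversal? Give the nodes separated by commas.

N, H, J, T, F, E, B, G

The first element of pre-order is the root; it splits in-order into left and right subtrees.
Root G: left subtree has 1 node {N}, right has 6 {H, E, F, T, J, B}.
  Root B: left subtree has 5 nodes {H, E, F, T, J}, right has 0 { }.
    Root E: left subtree has 1 node {H}, right has 3 {F, T, J}.
      Root F: left subtree has 0 nodes { }, right has 2 {T, J}.
        Root T: left subtree has 0 nodes { }, right has 1 {J}.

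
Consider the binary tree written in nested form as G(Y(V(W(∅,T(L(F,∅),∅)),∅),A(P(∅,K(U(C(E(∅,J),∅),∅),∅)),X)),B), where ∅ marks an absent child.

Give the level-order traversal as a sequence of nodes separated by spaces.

G Y B V A W P X T K L U F C E J

Level-order visits nodes level by level from the root, left to right within each level.
Level 0: G
Level 1: Y, B
Level 2: V, A
Level 3: W, P, X
Level 4: T, K
Level 5: L, U
Level 6: F, C
Level 7: E
Level 8: J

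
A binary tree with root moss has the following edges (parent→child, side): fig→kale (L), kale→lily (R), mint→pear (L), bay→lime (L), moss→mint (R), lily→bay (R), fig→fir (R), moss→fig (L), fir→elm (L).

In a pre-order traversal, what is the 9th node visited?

Pre-order visits the node, then its left subtree, then its right subtree.
Visit moss.
At moss: go left to fig.
  Visit fig.
  At fig: go left to kale.
    Visit kale.
    At kale: no left child.
    At kale: go right to lily.
      Visit lily.
      At lily: no left child.
      At lily: go right to bay.
        Visit bay.
        At bay: go left to lime.
          lime is a leaf — visit lime.
        At bay: no right child.
  At fig: go right to fir.
    Visit fir.
    At fir: go left to elm.
      elm is a leaf — visit elm.
    At fir: no right child.
At moss: go right to mint.
  Visit mint.
  At mint: go left to pear.
    pear is a leaf — visit pear.
  At mint: no right child.
Full pre-order sequence: moss, fig, kale, lily, bay, lime, fir, elm, mint, pear.

mint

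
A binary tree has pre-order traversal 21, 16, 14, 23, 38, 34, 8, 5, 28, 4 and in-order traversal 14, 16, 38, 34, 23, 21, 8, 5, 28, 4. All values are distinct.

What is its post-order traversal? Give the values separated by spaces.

The first element of pre-order is the root; it splits in-order into left and right subtrees.
Root 21: left subtree has 5 nodes {14, 16, 38, 34, 23}, right has 4 {8, 5, 28, 4}.
  Root 16: left subtree has 1 node {14}, right has 3 {38, 34, 23}.
    Root 23: left subtree has 2 nodes {38, 34}, right has 0 { }.
      Root 38: left subtree has 0 nodes { }, right has 1 {34}.
  Root 8: left subtree has 0 nodes { }, right has 3 {5, 28, 4}.
    Root 5: left subtree has 0 nodes { }, right has 2 {28, 4}.
      Root 28: left subtree has 0 nodes { }, right has 1 {4}.

14 34 38 23 16 4 28 5 8 21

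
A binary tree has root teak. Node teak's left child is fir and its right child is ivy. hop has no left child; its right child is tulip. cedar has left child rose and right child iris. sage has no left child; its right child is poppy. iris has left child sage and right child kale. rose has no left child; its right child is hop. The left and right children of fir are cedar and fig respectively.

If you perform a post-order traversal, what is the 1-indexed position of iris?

Post-order visits the left subtree, then the right subtree, then the node.
At teak: go left to fir.
  At fir: go left to cedar.
    At cedar: go left to rose.
      At rose: no left child.
      At rose: go right to hop.
        At hop: no left child.
        At hop: go right to tulip.
          tulip is a leaf — visit tulip.
        Visit hop.
      Visit rose.
    At cedar: go right to iris.
      At iris: go left to sage.
        At sage: no left child.
        At sage: go right to poppy.
          poppy is a leaf — visit poppy.
        Visit sage.
      At iris: go right to kale.
        kale is a leaf — visit kale.
      Visit iris.
    Visit cedar.
  At fir: go right to fig.
    fig is a leaf — visit fig.
  Visit fir.
At teak: go right to ivy.
  ivy is a leaf — visit ivy.
Visit teak.
Full post-order sequence: tulip, hop, rose, poppy, sage, kale, iris, cedar, fig, fir, ivy, teak.

7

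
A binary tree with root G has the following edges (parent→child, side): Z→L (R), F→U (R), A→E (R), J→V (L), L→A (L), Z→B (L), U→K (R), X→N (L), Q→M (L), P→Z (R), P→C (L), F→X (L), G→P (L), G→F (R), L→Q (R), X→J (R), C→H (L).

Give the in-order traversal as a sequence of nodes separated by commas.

In-order visits the left subtree, then the node, then the right subtree.
At G: go left to P.
  At P: go left to C.
    At C: go left to H.
      H is a leaf — visit H.
    Visit C.
    At C: no right child.
  Visit P.
  At P: go right to Z.
    At Z: go left to B.
      B is a leaf — visit B.
    Visit Z.
    At Z: go right to L.
      At L: go left to A.
        At A: no left child.
        Visit A.
        At A: go right to E.
          E is a leaf — visit E.
      Visit L.
      At L: go right to Q.
        At Q: go left to M.
          M is a leaf — visit M.
        Visit Q.
        At Q: no right child.
Visit G.
At G: go right to F.
  At F: go left to X.
    At X: go left to N.
      N is a leaf — visit N.
    Visit X.
    At X: go right to J.
      At J: go left to V.
        V is a leaf — visit V.
      Visit J.
      At J: no right child.
  Visit F.
  At F: go right to U.
    At U: no left child.
    Visit U.
    At U: go right to K.
      K is a leaf — visit K.

H, C, P, B, Z, A, E, L, M, Q, G, N, X, V, J, F, U, K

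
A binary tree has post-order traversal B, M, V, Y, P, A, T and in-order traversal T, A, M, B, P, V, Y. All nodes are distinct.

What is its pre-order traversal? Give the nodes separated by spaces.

T A P M B Y V

The last element of post-order is the root; it splits in-order into left and right subtrees.
Root T: left subtree has 0 nodes { }, right has 6 {A, M, B, P, V, Y}.
  Root A: left subtree has 0 nodes { }, right has 5 {M, B, P, V, Y}.
    Root P: left subtree has 2 nodes {M, B}, right has 2 {V, Y}.
      Root M: left subtree has 0 nodes { }, right has 1 {B}.
      Root Y: left subtree has 1 node {V}, right has 0 { }.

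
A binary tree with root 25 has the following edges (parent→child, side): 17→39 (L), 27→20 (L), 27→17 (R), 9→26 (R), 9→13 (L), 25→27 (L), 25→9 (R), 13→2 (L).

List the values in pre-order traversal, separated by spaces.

Pre-order visits the node, then its left subtree, then its right subtree.
Visit 25.
At 25: go left to 27.
  Visit 27.
  At 27: go left to 20.
    20 is a leaf — visit 20.
  At 27: go right to 17.
    Visit 17.
    At 17: go left to 39.
      39 is a leaf — visit 39.
    At 17: no right child.
At 25: go right to 9.
  Visit 9.
  At 9: go left to 13.
    Visit 13.
    At 13: go left to 2.
      2 is a leaf — visit 2.
    At 13: no right child.
  At 9: go right to 26.
    26 is a leaf — visit 26.

25 27 20 17 39 9 13 2 26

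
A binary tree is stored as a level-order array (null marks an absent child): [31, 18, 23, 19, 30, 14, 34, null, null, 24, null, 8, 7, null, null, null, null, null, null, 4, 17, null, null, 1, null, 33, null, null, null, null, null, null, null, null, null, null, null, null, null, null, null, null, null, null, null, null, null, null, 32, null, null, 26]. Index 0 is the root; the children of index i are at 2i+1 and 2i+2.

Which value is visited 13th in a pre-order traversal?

Pre-order visits the node, then its left subtree, then its right subtree.
Visit 31.
At 31: go left to 18.
  Visit 18.
  At 18: go left to 19.
    19 is a leaf — visit 19.
  At 18: go right to 30.
    Visit 30.
    At 30: go left to 24.
      Visit 24.
      At 24: go left to 4.
        4 is a leaf — visit 4.
      At 24: go right to 17.
        17 is a leaf — visit 17.
    At 30: no right child.
At 31: go right to 23.
  Visit 23.
  At 23: go left to 14.
    Visit 14.
    At 14: go left to 8.
      Visit 8.
      At 8: go left to 1.
        Visit 1.
        At 1: no left child.
        At 1: go right to 32.
          32 is a leaf — visit 32.
      At 8: no right child.
    At 14: go right to 7.
      Visit 7.
      At 7: go left to 33.
        Visit 33.
        At 33: go left to 26.
          26 is a leaf — visit 26.
        At 33: no right child.
      At 7: no right child.
  At 23: go right to 34.
    34 is a leaf — visit 34.
Full pre-order sequence: 31, 18, 19, 30, 24, 4, 17, 23, 14, 8, 1, 32, 7, 33, 26, 34.

7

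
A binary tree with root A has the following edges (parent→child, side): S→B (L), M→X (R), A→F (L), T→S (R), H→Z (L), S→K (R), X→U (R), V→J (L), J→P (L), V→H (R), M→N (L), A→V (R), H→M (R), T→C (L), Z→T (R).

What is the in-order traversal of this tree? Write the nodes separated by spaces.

F A P J V Z C T B S K H N M X U

In-order visits the left subtree, then the node, then the right subtree.
At A: go left to F.
  F is a leaf — visit F.
Visit A.
At A: go right to V.
  At V: go left to J.
    At J: go left to P.
      P is a leaf — visit P.
    Visit J.
    At J: no right child.
  Visit V.
  At V: go right to H.
    At H: go left to Z.
      At Z: no left child.
      Visit Z.
      At Z: go right to T.
        At T: go left to C.
          C is a leaf — visit C.
        Visit T.
        At T: go right to S.
          At S: go left to B.
            B is a leaf — visit B.
          Visit S.
          At S: go right to K.
            K is a leaf — visit K.
    Visit H.
    At H: go right to M.
      At M: go left to N.
        N is a leaf — visit N.
      Visit M.
      At M: go right to X.
        At X: no left child.
        Visit X.
        At X: go right to U.
          U is a leaf — visit U.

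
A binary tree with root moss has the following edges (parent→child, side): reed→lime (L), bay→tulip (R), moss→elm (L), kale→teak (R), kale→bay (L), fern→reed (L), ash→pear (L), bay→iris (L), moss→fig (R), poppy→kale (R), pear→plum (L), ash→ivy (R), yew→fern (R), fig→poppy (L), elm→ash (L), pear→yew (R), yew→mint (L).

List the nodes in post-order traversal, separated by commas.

plum, mint, lime, reed, fern, yew, pear, ivy, ash, elm, iris, tulip, bay, teak, kale, poppy, fig, moss

Post-order visits the left subtree, then the right subtree, then the node.
At moss: go left to elm.
  At elm: go left to ash.
    At ash: go left to pear.
      At pear: go left to plum.
        plum is a leaf — visit plum.
      At pear: go right to yew.
        At yew: go left to mint.
          mint is a leaf — visit mint.
        At yew: go right to fern.
          At fern: go left to reed.
            At reed: go left to lime.
              lime is a leaf — visit lime.
            At reed: no right child.
            Visit reed.
          At fern: no right child.
          Visit fern.
        Visit yew.
      Visit pear.
    At ash: go right to ivy.
      ivy is a leaf — visit ivy.
    Visit ash.
  At elm: no right child.
  Visit elm.
At moss: go right to fig.
  At fig: go left to poppy.
    At poppy: no left child.
    At poppy: go right to kale.
      At kale: go left to bay.
        At bay: go left to iris.
          iris is a leaf — visit iris.
        At bay: go right to tulip.
          tulip is a leaf — visit tulip.
        Visit bay.
      At kale: go right to teak.
        teak is a leaf — visit teak.
      Visit kale.
    Visit poppy.
  At fig: no right child.
  Visit fig.
Visit moss.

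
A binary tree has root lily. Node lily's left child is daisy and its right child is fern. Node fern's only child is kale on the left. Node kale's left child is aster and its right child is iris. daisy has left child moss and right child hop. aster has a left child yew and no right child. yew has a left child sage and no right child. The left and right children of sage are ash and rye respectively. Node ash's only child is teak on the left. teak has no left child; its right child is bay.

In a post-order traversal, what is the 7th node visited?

Post-order visits the left subtree, then the right subtree, then the node.
At lily: go left to daisy.
  At daisy: go left to moss.
    moss is a leaf — visit moss.
  At daisy: go right to hop.
    hop is a leaf — visit hop.
  Visit daisy.
At lily: go right to fern.
  At fern: go left to kale.
    At kale: go left to aster.
      At aster: go left to yew.
        At yew: go left to sage.
          At sage: go left to ash.
            At ash: go left to teak.
              At teak: no left child.
              At teak: go right to bay.
                bay is a leaf — visit bay.
              Visit teak.
            At ash: no right child.
            Visit ash.
          At sage: go right to rye.
            rye is a leaf — visit rye.
          Visit sage.
        At yew: no right child.
        Visit yew.
      At aster: no right child.
      Visit aster.
    At kale: go right to iris.
      iris is a leaf — visit iris.
    Visit kale.
  At fern: no right child.
  Visit fern.
Visit lily.
Full post-order sequence: moss, hop, daisy, bay, teak, ash, rye, sage, yew, aster, iris, kale, fern, lily.

rye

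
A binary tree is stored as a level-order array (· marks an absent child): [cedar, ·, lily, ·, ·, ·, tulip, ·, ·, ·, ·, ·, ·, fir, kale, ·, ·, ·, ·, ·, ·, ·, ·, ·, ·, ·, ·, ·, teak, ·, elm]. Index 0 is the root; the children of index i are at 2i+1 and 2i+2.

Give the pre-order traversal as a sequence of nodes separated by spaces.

Pre-order visits the node, then its left subtree, then its right subtree.
Visit cedar.
At cedar: no left child.
At cedar: go right to lily.
  Visit lily.
  At lily: no left child.
  At lily: go right to tulip.
    Visit tulip.
    At tulip: go left to fir.
      Visit fir.
      At fir: no left child.
      At fir: go right to teak.
        teak is a leaf — visit teak.
    At tulip: go right to kale.
      Visit kale.
      At kale: no left child.
      At kale: go right to elm.
        elm is a leaf — visit elm.

cedar lily tulip fir teak kale elm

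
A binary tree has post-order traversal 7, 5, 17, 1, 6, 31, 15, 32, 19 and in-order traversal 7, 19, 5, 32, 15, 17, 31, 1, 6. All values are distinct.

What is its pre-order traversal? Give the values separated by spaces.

The last element of post-order is the root; it splits in-order into left and right subtrees.
Root 19: left subtree has 1 node {7}, right has 7 {5, 32, 15, 17, 31, 1, 6}.
  Root 32: left subtree has 1 node {5}, right has 5 {15, 17, 31, 1, 6}.
    Root 15: left subtree has 0 nodes { }, right has 4 {17, 31, 1, 6}.
      Root 31: left subtree has 1 node {17}, right has 2 {1, 6}.
        Root 6: left subtree has 1 node {1}, right has 0 { }.

19 7 32 5 15 31 17 6 1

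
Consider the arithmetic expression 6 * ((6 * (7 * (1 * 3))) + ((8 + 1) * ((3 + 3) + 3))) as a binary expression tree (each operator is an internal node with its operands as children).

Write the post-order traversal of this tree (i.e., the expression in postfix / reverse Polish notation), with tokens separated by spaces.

Post-order on an expression tree gives postfix notation: for each operator, emit left operand, right operand, then the operator.

6 6 7 1 3 * * * 8 1 + 3 3 + 3 + * + *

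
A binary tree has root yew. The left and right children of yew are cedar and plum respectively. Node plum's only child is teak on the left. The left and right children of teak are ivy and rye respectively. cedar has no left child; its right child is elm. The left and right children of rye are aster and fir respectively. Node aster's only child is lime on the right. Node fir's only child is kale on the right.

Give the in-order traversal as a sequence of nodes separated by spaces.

cedar elm yew ivy teak aster lime rye fir kale plum

In-order visits the left subtree, then the node, then the right subtree.
At yew: go left to cedar.
  At cedar: no left child.
  Visit cedar.
  At cedar: go right to elm.
    elm is a leaf — visit elm.
Visit yew.
At yew: go right to plum.
  At plum: go left to teak.
    At teak: go left to ivy.
      ivy is a leaf — visit ivy.
    Visit teak.
    At teak: go right to rye.
      At rye: go left to aster.
        At aster: no left child.
        Visit aster.
        At aster: go right to lime.
          lime is a leaf — visit lime.
      Visit rye.
      At rye: go right to fir.
        At fir: no left child.
        Visit fir.
        At fir: go right to kale.
          kale is a leaf — visit kale.
  Visit plum.
  At plum: no right child.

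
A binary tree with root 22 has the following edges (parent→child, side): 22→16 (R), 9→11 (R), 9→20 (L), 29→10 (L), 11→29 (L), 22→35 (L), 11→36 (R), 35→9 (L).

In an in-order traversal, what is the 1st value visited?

In-order visits the left subtree, then the node, then the right subtree.
At 22: go left to 35.
  At 35: go left to 9.
    At 9: go left to 20.
      20 is a leaf — visit 20.
    Visit 9.
    At 9: go right to 11.
      At 11: go left to 29.
        At 29: go left to 10.
          10 is a leaf — visit 10.
        Visit 29.
        At 29: no right child.
      Visit 11.
      At 11: go right to 36.
        36 is a leaf — visit 36.
  Visit 35.
  At 35: no right child.
Visit 22.
At 22: go right to 16.
  16 is a leaf — visit 16.
Full in-order sequence: 20, 9, 10, 29, 11, 36, 35, 22, 16.

20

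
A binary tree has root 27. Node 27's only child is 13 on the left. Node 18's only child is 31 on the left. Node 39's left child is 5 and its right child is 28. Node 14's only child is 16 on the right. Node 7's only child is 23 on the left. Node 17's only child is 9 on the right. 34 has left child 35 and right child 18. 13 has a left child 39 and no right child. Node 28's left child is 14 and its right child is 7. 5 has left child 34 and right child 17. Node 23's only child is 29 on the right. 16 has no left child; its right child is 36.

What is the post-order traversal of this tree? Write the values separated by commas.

35, 31, 18, 34, 9, 17, 5, 36, 16, 14, 29, 23, 7, 28, 39, 13, 27

Post-order visits the left subtree, then the right subtree, then the node.
At 27: go left to 13.
  At 13: go left to 39.
    At 39: go left to 5.
      At 5: go left to 34.
        At 34: go left to 35.
          35 is a leaf — visit 35.
        At 34: go right to 18.
          At 18: go left to 31.
            31 is a leaf — visit 31.
          At 18: no right child.
          Visit 18.
        Visit 34.
      At 5: go right to 17.
        At 17: no left child.
        At 17: go right to 9.
          9 is a leaf — visit 9.
        Visit 17.
      Visit 5.
    At 39: go right to 28.
      At 28: go left to 14.
        At 14: no left child.
        At 14: go right to 16.
          At 16: no left child.
          At 16: go right to 36.
            36 is a leaf — visit 36.
          Visit 16.
        Visit 14.
      At 28: go right to 7.
        At 7: go left to 23.
          At 23: no left child.
          At 23: go right to 29.
            29 is a leaf — visit 29.
          Visit 23.
        At 7: no right child.
        Visit 7.
      Visit 28.
    Visit 39.
  At 13: no right child.
  Visit 13.
At 27: no right child.
Visit 27.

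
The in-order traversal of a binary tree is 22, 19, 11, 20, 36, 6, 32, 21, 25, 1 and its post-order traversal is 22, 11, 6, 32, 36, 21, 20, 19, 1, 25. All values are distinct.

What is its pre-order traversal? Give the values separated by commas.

25, 19, 22, 20, 11, 21, 36, 32, 6, 1

The last element of post-order is the root; it splits in-order into left and right subtrees.
Root 25: left subtree has 8 nodes {22, 19, 11, 20, 36, 6, 32, 21}, right has 1 {1}.
  Root 19: left subtree has 1 node {22}, right has 6 {11, 20, 36, 6, 32, 21}.
    Root 20: left subtree has 1 node {11}, right has 4 {36, 6, 32, 21}.
      Root 21: left subtree has 3 nodes {36, 6, 32}, right has 0 { }.
        Root 36: left subtree has 0 nodes { }, right has 2 {6, 32}.
          Root 32: left subtree has 1 node {6}, right has 0 { }.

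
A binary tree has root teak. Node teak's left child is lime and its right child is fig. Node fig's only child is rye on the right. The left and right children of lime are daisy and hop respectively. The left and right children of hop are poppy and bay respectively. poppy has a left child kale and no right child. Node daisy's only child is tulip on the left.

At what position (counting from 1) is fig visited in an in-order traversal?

In-order visits the left subtree, then the node, then the right subtree.
At teak: go left to lime.
  At lime: go left to daisy.
    At daisy: go left to tulip.
      tulip is a leaf — visit tulip.
    Visit daisy.
    At daisy: no right child.
  Visit lime.
  At lime: go right to hop.
    At hop: go left to poppy.
      At poppy: go left to kale.
        kale is a leaf — visit kale.
      Visit poppy.
      At poppy: no right child.
    Visit hop.
    At hop: go right to bay.
      bay is a leaf — visit bay.
Visit teak.
At teak: go right to fig.
  At fig: no left child.
  Visit fig.
  At fig: go right to rye.
    rye is a leaf — visit rye.
Full in-order sequence: tulip, daisy, lime, kale, poppy, hop, bay, teak, fig, rye.

9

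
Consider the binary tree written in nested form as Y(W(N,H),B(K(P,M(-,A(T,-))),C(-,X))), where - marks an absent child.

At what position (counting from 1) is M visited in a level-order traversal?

Level-order visits nodes level by level from the root, left to right within each level.
Level 0: Y
Level 1: W, B
Level 2: N, H, K, C
Level 3: P, M, X
Level 4: A
Level 5: T
Full level-order sequence: Y, W, B, N, H, K, C, P, M, X, A, T.

9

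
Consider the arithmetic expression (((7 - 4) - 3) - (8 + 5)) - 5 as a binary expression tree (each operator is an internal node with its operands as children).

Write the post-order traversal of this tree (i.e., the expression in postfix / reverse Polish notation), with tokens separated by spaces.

Post-order on an expression tree gives postfix notation: for each operator, emit left operand, right operand, then the operator.

7 4 - 3 - 8 5 + - 5 -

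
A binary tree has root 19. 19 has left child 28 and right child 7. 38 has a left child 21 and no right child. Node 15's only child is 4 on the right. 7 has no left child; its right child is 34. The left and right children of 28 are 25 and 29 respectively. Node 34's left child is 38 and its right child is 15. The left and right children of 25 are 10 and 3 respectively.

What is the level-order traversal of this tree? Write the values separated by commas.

19, 28, 7, 25, 29, 34, 10, 3, 38, 15, 21, 4

Level-order visits nodes level by level from the root, left to right within each level.
Level 0: 19
Level 1: 28, 7
Level 2: 25, 29, 34
Level 3: 10, 3, 38, 15
Level 4: 21, 4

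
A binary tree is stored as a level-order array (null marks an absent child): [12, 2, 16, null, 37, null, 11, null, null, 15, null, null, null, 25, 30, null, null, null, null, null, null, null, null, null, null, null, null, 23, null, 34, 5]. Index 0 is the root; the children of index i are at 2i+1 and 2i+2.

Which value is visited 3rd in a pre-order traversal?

Pre-order visits the node, then its left subtree, then its right subtree.
Visit 12.
At 12: go left to 2.
  Visit 2.
  At 2: no left child.
  At 2: go right to 37.
    Visit 37.
    At 37: go left to 15.
      15 is a leaf — visit 15.
    At 37: no right child.
At 12: go right to 16.
  Visit 16.
  At 16: no left child.
  At 16: go right to 11.
    Visit 11.
    At 11: go left to 25.
      Visit 25.
      At 25: go left to 23.
        23 is a leaf — visit 23.
      At 25: no right child.
    At 11: go right to 30.
      Visit 30.
      At 30: go left to 34.
        34 is a leaf — visit 34.
      At 30: go right to 5.
        5 is a leaf — visit 5.
Full pre-order sequence: 12, 2, 37, 15, 16, 11, 25, 23, 30, 34, 5.

37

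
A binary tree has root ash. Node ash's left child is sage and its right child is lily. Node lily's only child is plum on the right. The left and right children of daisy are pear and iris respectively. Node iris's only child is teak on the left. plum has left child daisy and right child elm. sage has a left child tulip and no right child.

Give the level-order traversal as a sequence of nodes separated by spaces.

ash sage lily tulip plum daisy elm pear iris teak

Level-order visits nodes level by level from the root, left to right within each level.
Level 0: ash
Level 1: sage, lily
Level 2: tulip, plum
Level 3: daisy, elm
Level 4: pear, iris
Level 5: teak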